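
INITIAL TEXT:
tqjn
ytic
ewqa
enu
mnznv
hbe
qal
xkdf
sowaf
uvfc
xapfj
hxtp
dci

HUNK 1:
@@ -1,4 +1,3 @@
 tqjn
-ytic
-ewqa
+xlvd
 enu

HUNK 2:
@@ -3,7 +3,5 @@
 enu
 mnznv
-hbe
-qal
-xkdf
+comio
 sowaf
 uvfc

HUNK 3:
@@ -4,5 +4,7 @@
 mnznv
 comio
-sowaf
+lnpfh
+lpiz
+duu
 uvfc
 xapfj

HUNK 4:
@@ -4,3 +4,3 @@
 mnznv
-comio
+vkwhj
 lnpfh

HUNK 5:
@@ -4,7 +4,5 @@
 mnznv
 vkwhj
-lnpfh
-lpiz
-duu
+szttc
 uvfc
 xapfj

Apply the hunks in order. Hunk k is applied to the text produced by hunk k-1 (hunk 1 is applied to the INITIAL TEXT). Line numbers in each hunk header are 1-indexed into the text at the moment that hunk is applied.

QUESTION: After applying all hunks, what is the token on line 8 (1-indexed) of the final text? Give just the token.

Hunk 1: at line 1 remove [ytic,ewqa] add [xlvd] -> 12 lines: tqjn xlvd enu mnznv hbe qal xkdf sowaf uvfc xapfj hxtp dci
Hunk 2: at line 3 remove [hbe,qal,xkdf] add [comio] -> 10 lines: tqjn xlvd enu mnznv comio sowaf uvfc xapfj hxtp dci
Hunk 3: at line 4 remove [sowaf] add [lnpfh,lpiz,duu] -> 12 lines: tqjn xlvd enu mnznv comio lnpfh lpiz duu uvfc xapfj hxtp dci
Hunk 4: at line 4 remove [comio] add [vkwhj] -> 12 lines: tqjn xlvd enu mnznv vkwhj lnpfh lpiz duu uvfc xapfj hxtp dci
Hunk 5: at line 4 remove [lnpfh,lpiz,duu] add [szttc] -> 10 lines: tqjn xlvd enu mnznv vkwhj szttc uvfc xapfj hxtp dci
Final line 8: xapfj

Answer: xapfj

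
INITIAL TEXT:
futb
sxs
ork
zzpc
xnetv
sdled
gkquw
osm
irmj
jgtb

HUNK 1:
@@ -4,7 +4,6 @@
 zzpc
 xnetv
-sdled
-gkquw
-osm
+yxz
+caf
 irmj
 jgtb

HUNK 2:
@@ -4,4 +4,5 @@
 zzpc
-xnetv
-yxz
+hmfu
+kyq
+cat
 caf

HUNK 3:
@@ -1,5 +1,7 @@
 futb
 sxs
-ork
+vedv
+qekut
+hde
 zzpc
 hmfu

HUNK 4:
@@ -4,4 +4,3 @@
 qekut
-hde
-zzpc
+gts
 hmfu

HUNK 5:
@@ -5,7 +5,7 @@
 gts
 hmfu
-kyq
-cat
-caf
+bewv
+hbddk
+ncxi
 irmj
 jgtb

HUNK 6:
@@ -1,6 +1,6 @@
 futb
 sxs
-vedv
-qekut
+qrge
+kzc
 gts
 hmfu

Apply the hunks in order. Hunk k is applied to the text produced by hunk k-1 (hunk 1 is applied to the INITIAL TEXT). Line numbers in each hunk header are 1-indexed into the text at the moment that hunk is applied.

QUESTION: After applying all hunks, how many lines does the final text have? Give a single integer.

Hunk 1: at line 4 remove [sdled,gkquw,osm] add [yxz,caf] -> 9 lines: futb sxs ork zzpc xnetv yxz caf irmj jgtb
Hunk 2: at line 4 remove [xnetv,yxz] add [hmfu,kyq,cat] -> 10 lines: futb sxs ork zzpc hmfu kyq cat caf irmj jgtb
Hunk 3: at line 1 remove [ork] add [vedv,qekut,hde] -> 12 lines: futb sxs vedv qekut hde zzpc hmfu kyq cat caf irmj jgtb
Hunk 4: at line 4 remove [hde,zzpc] add [gts] -> 11 lines: futb sxs vedv qekut gts hmfu kyq cat caf irmj jgtb
Hunk 5: at line 5 remove [kyq,cat,caf] add [bewv,hbddk,ncxi] -> 11 lines: futb sxs vedv qekut gts hmfu bewv hbddk ncxi irmj jgtb
Hunk 6: at line 1 remove [vedv,qekut] add [qrge,kzc] -> 11 lines: futb sxs qrge kzc gts hmfu bewv hbddk ncxi irmj jgtb
Final line count: 11

Answer: 11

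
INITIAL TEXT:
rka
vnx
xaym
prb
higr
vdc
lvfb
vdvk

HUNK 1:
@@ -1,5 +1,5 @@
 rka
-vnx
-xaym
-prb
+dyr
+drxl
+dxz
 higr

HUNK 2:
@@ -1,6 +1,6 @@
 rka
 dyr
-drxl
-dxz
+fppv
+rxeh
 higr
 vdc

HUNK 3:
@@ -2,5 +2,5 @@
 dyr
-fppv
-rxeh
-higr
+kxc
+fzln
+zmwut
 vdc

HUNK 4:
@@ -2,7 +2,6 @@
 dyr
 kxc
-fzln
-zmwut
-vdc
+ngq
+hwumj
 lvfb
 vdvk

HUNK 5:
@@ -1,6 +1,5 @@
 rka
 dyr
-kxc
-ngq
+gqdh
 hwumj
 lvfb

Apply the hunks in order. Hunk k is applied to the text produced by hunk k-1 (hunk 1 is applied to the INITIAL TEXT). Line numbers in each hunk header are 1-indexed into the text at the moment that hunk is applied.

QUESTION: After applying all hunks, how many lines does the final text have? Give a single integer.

Hunk 1: at line 1 remove [vnx,xaym,prb] add [dyr,drxl,dxz] -> 8 lines: rka dyr drxl dxz higr vdc lvfb vdvk
Hunk 2: at line 1 remove [drxl,dxz] add [fppv,rxeh] -> 8 lines: rka dyr fppv rxeh higr vdc lvfb vdvk
Hunk 3: at line 2 remove [fppv,rxeh,higr] add [kxc,fzln,zmwut] -> 8 lines: rka dyr kxc fzln zmwut vdc lvfb vdvk
Hunk 4: at line 2 remove [fzln,zmwut,vdc] add [ngq,hwumj] -> 7 lines: rka dyr kxc ngq hwumj lvfb vdvk
Hunk 5: at line 1 remove [kxc,ngq] add [gqdh] -> 6 lines: rka dyr gqdh hwumj lvfb vdvk
Final line count: 6

Answer: 6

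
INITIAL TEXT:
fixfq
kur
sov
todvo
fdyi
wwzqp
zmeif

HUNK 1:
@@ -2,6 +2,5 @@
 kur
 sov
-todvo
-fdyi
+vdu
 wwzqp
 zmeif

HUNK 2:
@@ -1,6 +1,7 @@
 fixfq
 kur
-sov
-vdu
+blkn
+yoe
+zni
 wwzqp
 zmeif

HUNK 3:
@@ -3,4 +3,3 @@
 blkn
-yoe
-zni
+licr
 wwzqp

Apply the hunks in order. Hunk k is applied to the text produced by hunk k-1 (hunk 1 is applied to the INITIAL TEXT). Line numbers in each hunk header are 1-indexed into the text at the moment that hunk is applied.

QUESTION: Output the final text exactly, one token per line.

Answer: fixfq
kur
blkn
licr
wwzqp
zmeif

Derivation:
Hunk 1: at line 2 remove [todvo,fdyi] add [vdu] -> 6 lines: fixfq kur sov vdu wwzqp zmeif
Hunk 2: at line 1 remove [sov,vdu] add [blkn,yoe,zni] -> 7 lines: fixfq kur blkn yoe zni wwzqp zmeif
Hunk 3: at line 3 remove [yoe,zni] add [licr] -> 6 lines: fixfq kur blkn licr wwzqp zmeif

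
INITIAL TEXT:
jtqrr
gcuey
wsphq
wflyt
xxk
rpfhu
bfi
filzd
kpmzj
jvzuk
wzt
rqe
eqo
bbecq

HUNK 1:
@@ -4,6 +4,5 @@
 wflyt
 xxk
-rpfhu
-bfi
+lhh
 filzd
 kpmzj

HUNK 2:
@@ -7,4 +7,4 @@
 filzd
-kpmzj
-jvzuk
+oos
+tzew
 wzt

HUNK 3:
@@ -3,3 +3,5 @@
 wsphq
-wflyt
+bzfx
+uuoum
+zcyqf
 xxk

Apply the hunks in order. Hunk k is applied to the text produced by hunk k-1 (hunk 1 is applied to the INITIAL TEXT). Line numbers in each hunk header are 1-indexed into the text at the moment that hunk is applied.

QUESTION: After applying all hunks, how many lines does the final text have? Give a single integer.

Answer: 15

Derivation:
Hunk 1: at line 4 remove [rpfhu,bfi] add [lhh] -> 13 lines: jtqrr gcuey wsphq wflyt xxk lhh filzd kpmzj jvzuk wzt rqe eqo bbecq
Hunk 2: at line 7 remove [kpmzj,jvzuk] add [oos,tzew] -> 13 lines: jtqrr gcuey wsphq wflyt xxk lhh filzd oos tzew wzt rqe eqo bbecq
Hunk 3: at line 3 remove [wflyt] add [bzfx,uuoum,zcyqf] -> 15 lines: jtqrr gcuey wsphq bzfx uuoum zcyqf xxk lhh filzd oos tzew wzt rqe eqo bbecq
Final line count: 15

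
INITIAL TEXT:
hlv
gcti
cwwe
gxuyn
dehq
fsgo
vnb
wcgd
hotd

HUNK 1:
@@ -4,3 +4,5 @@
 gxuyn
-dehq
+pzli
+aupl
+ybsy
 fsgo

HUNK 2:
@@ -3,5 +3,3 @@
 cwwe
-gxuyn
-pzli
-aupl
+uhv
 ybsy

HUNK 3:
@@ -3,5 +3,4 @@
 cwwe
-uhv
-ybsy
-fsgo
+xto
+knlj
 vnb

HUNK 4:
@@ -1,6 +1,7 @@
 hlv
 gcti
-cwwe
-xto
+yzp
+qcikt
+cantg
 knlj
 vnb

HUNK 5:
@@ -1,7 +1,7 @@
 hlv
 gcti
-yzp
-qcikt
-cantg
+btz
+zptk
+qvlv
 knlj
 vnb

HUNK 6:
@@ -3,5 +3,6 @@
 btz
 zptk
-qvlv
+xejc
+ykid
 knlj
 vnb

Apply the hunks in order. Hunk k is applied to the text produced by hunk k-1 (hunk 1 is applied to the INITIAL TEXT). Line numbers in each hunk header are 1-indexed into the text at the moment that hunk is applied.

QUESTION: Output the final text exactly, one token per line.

Hunk 1: at line 4 remove [dehq] add [pzli,aupl,ybsy] -> 11 lines: hlv gcti cwwe gxuyn pzli aupl ybsy fsgo vnb wcgd hotd
Hunk 2: at line 3 remove [gxuyn,pzli,aupl] add [uhv] -> 9 lines: hlv gcti cwwe uhv ybsy fsgo vnb wcgd hotd
Hunk 3: at line 3 remove [uhv,ybsy,fsgo] add [xto,knlj] -> 8 lines: hlv gcti cwwe xto knlj vnb wcgd hotd
Hunk 4: at line 1 remove [cwwe,xto] add [yzp,qcikt,cantg] -> 9 lines: hlv gcti yzp qcikt cantg knlj vnb wcgd hotd
Hunk 5: at line 1 remove [yzp,qcikt,cantg] add [btz,zptk,qvlv] -> 9 lines: hlv gcti btz zptk qvlv knlj vnb wcgd hotd
Hunk 6: at line 3 remove [qvlv] add [xejc,ykid] -> 10 lines: hlv gcti btz zptk xejc ykid knlj vnb wcgd hotd

Answer: hlv
gcti
btz
zptk
xejc
ykid
knlj
vnb
wcgd
hotd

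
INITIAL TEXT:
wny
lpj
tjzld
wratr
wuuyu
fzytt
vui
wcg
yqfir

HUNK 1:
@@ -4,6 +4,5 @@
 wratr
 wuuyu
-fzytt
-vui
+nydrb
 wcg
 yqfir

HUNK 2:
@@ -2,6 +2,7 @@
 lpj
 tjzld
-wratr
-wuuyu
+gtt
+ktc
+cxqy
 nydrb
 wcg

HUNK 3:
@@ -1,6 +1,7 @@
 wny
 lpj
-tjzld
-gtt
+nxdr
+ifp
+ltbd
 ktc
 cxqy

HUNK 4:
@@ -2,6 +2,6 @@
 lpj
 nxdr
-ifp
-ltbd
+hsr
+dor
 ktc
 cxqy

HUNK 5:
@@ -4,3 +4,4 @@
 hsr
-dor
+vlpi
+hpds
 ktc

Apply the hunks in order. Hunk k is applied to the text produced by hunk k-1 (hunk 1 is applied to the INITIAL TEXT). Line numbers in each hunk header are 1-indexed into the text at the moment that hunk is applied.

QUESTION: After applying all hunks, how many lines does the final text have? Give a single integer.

Hunk 1: at line 4 remove [fzytt,vui] add [nydrb] -> 8 lines: wny lpj tjzld wratr wuuyu nydrb wcg yqfir
Hunk 2: at line 2 remove [wratr,wuuyu] add [gtt,ktc,cxqy] -> 9 lines: wny lpj tjzld gtt ktc cxqy nydrb wcg yqfir
Hunk 3: at line 1 remove [tjzld,gtt] add [nxdr,ifp,ltbd] -> 10 lines: wny lpj nxdr ifp ltbd ktc cxqy nydrb wcg yqfir
Hunk 4: at line 2 remove [ifp,ltbd] add [hsr,dor] -> 10 lines: wny lpj nxdr hsr dor ktc cxqy nydrb wcg yqfir
Hunk 5: at line 4 remove [dor] add [vlpi,hpds] -> 11 lines: wny lpj nxdr hsr vlpi hpds ktc cxqy nydrb wcg yqfir
Final line count: 11

Answer: 11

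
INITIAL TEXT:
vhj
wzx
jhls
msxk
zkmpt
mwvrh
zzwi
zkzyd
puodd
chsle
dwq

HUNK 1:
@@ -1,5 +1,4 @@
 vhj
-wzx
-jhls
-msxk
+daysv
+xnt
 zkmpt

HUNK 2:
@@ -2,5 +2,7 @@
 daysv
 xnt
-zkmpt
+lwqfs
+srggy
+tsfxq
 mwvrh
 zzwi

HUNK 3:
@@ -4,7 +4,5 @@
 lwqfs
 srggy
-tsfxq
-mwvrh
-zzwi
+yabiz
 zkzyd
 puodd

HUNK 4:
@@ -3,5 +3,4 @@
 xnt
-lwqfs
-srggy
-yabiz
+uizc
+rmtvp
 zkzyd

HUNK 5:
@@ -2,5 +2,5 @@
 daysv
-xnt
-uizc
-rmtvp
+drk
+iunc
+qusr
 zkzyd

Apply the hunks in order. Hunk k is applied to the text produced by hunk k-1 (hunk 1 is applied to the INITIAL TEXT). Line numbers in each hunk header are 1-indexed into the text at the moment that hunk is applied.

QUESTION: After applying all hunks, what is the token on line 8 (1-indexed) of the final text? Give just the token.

Hunk 1: at line 1 remove [wzx,jhls,msxk] add [daysv,xnt] -> 10 lines: vhj daysv xnt zkmpt mwvrh zzwi zkzyd puodd chsle dwq
Hunk 2: at line 2 remove [zkmpt] add [lwqfs,srggy,tsfxq] -> 12 lines: vhj daysv xnt lwqfs srggy tsfxq mwvrh zzwi zkzyd puodd chsle dwq
Hunk 3: at line 4 remove [tsfxq,mwvrh,zzwi] add [yabiz] -> 10 lines: vhj daysv xnt lwqfs srggy yabiz zkzyd puodd chsle dwq
Hunk 4: at line 3 remove [lwqfs,srggy,yabiz] add [uizc,rmtvp] -> 9 lines: vhj daysv xnt uizc rmtvp zkzyd puodd chsle dwq
Hunk 5: at line 2 remove [xnt,uizc,rmtvp] add [drk,iunc,qusr] -> 9 lines: vhj daysv drk iunc qusr zkzyd puodd chsle dwq
Final line 8: chsle

Answer: chsle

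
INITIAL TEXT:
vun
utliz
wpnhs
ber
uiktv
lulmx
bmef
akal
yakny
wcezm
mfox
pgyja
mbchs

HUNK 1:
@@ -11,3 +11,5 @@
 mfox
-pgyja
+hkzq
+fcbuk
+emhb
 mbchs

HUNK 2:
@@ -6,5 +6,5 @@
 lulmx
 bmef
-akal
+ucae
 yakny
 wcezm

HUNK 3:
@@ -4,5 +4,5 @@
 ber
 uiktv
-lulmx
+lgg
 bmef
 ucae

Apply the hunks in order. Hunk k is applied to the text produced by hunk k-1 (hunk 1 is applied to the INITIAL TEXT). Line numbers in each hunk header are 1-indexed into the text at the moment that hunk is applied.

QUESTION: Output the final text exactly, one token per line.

Hunk 1: at line 11 remove [pgyja] add [hkzq,fcbuk,emhb] -> 15 lines: vun utliz wpnhs ber uiktv lulmx bmef akal yakny wcezm mfox hkzq fcbuk emhb mbchs
Hunk 2: at line 6 remove [akal] add [ucae] -> 15 lines: vun utliz wpnhs ber uiktv lulmx bmef ucae yakny wcezm mfox hkzq fcbuk emhb mbchs
Hunk 3: at line 4 remove [lulmx] add [lgg] -> 15 lines: vun utliz wpnhs ber uiktv lgg bmef ucae yakny wcezm mfox hkzq fcbuk emhb mbchs

Answer: vun
utliz
wpnhs
ber
uiktv
lgg
bmef
ucae
yakny
wcezm
mfox
hkzq
fcbuk
emhb
mbchs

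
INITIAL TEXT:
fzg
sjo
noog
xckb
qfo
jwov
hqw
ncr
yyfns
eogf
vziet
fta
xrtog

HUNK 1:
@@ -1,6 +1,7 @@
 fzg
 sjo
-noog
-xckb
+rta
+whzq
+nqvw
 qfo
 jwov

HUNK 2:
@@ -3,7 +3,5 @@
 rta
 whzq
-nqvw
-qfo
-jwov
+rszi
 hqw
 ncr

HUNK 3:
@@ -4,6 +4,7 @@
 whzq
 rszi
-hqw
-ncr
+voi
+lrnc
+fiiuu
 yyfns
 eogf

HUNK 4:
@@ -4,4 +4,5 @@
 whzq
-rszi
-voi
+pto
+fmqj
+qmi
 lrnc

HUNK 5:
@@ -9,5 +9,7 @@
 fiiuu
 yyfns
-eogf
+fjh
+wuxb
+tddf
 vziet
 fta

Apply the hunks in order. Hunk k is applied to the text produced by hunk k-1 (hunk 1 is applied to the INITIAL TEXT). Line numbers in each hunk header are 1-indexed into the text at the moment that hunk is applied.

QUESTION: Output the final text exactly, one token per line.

Answer: fzg
sjo
rta
whzq
pto
fmqj
qmi
lrnc
fiiuu
yyfns
fjh
wuxb
tddf
vziet
fta
xrtog

Derivation:
Hunk 1: at line 1 remove [noog,xckb] add [rta,whzq,nqvw] -> 14 lines: fzg sjo rta whzq nqvw qfo jwov hqw ncr yyfns eogf vziet fta xrtog
Hunk 2: at line 3 remove [nqvw,qfo,jwov] add [rszi] -> 12 lines: fzg sjo rta whzq rszi hqw ncr yyfns eogf vziet fta xrtog
Hunk 3: at line 4 remove [hqw,ncr] add [voi,lrnc,fiiuu] -> 13 lines: fzg sjo rta whzq rszi voi lrnc fiiuu yyfns eogf vziet fta xrtog
Hunk 4: at line 4 remove [rszi,voi] add [pto,fmqj,qmi] -> 14 lines: fzg sjo rta whzq pto fmqj qmi lrnc fiiuu yyfns eogf vziet fta xrtog
Hunk 5: at line 9 remove [eogf] add [fjh,wuxb,tddf] -> 16 lines: fzg sjo rta whzq pto fmqj qmi lrnc fiiuu yyfns fjh wuxb tddf vziet fta xrtog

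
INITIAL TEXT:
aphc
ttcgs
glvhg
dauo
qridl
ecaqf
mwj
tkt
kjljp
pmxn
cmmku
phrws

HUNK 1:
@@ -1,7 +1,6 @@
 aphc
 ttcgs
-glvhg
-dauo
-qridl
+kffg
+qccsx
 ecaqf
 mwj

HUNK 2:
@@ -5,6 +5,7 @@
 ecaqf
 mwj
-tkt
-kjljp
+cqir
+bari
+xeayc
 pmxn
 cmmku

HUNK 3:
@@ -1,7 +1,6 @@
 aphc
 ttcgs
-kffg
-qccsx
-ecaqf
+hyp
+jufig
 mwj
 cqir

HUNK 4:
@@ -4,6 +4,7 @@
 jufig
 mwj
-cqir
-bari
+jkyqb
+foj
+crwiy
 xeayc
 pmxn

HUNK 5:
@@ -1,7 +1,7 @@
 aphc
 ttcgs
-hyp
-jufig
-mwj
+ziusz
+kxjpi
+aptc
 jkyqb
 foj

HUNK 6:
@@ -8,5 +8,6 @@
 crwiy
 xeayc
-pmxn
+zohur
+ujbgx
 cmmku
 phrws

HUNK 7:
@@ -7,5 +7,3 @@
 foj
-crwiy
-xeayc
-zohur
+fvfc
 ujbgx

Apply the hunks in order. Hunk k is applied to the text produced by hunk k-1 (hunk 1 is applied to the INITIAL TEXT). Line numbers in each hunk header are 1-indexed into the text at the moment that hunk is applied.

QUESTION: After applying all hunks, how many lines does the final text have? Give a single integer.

Answer: 11

Derivation:
Hunk 1: at line 1 remove [glvhg,dauo,qridl] add [kffg,qccsx] -> 11 lines: aphc ttcgs kffg qccsx ecaqf mwj tkt kjljp pmxn cmmku phrws
Hunk 2: at line 5 remove [tkt,kjljp] add [cqir,bari,xeayc] -> 12 lines: aphc ttcgs kffg qccsx ecaqf mwj cqir bari xeayc pmxn cmmku phrws
Hunk 3: at line 1 remove [kffg,qccsx,ecaqf] add [hyp,jufig] -> 11 lines: aphc ttcgs hyp jufig mwj cqir bari xeayc pmxn cmmku phrws
Hunk 4: at line 4 remove [cqir,bari] add [jkyqb,foj,crwiy] -> 12 lines: aphc ttcgs hyp jufig mwj jkyqb foj crwiy xeayc pmxn cmmku phrws
Hunk 5: at line 1 remove [hyp,jufig,mwj] add [ziusz,kxjpi,aptc] -> 12 lines: aphc ttcgs ziusz kxjpi aptc jkyqb foj crwiy xeayc pmxn cmmku phrws
Hunk 6: at line 8 remove [pmxn] add [zohur,ujbgx] -> 13 lines: aphc ttcgs ziusz kxjpi aptc jkyqb foj crwiy xeayc zohur ujbgx cmmku phrws
Hunk 7: at line 7 remove [crwiy,xeayc,zohur] add [fvfc] -> 11 lines: aphc ttcgs ziusz kxjpi aptc jkyqb foj fvfc ujbgx cmmku phrws
Final line count: 11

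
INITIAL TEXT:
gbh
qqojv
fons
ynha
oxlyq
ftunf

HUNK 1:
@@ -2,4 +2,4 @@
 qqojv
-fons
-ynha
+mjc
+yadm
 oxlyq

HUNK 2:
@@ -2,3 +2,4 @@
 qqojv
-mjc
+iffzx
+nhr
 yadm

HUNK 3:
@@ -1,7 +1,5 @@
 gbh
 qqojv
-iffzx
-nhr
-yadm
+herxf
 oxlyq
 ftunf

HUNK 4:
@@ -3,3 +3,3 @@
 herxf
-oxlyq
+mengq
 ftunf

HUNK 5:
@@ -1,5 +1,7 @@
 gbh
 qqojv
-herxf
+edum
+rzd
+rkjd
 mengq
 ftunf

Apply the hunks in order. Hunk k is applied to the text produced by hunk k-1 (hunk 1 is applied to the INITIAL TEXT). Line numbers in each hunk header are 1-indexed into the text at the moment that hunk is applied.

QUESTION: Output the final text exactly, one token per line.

Hunk 1: at line 2 remove [fons,ynha] add [mjc,yadm] -> 6 lines: gbh qqojv mjc yadm oxlyq ftunf
Hunk 2: at line 2 remove [mjc] add [iffzx,nhr] -> 7 lines: gbh qqojv iffzx nhr yadm oxlyq ftunf
Hunk 3: at line 1 remove [iffzx,nhr,yadm] add [herxf] -> 5 lines: gbh qqojv herxf oxlyq ftunf
Hunk 4: at line 3 remove [oxlyq] add [mengq] -> 5 lines: gbh qqojv herxf mengq ftunf
Hunk 5: at line 1 remove [herxf] add [edum,rzd,rkjd] -> 7 lines: gbh qqojv edum rzd rkjd mengq ftunf

Answer: gbh
qqojv
edum
rzd
rkjd
mengq
ftunf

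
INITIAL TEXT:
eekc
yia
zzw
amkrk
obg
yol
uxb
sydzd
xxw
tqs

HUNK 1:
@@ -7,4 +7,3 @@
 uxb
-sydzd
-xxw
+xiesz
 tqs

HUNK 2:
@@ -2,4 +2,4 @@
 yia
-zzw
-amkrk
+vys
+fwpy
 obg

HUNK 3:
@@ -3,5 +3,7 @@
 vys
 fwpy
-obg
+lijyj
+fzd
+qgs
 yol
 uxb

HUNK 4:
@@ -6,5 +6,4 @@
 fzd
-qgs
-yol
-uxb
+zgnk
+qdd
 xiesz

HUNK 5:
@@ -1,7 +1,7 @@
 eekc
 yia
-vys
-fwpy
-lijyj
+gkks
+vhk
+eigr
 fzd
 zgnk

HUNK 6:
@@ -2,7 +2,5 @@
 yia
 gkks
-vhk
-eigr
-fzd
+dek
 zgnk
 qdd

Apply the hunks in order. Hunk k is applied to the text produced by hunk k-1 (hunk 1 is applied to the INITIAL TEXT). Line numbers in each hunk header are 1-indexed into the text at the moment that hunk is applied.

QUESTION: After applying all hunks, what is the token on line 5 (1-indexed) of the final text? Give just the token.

Hunk 1: at line 7 remove [sydzd,xxw] add [xiesz] -> 9 lines: eekc yia zzw amkrk obg yol uxb xiesz tqs
Hunk 2: at line 2 remove [zzw,amkrk] add [vys,fwpy] -> 9 lines: eekc yia vys fwpy obg yol uxb xiesz tqs
Hunk 3: at line 3 remove [obg] add [lijyj,fzd,qgs] -> 11 lines: eekc yia vys fwpy lijyj fzd qgs yol uxb xiesz tqs
Hunk 4: at line 6 remove [qgs,yol,uxb] add [zgnk,qdd] -> 10 lines: eekc yia vys fwpy lijyj fzd zgnk qdd xiesz tqs
Hunk 5: at line 1 remove [vys,fwpy,lijyj] add [gkks,vhk,eigr] -> 10 lines: eekc yia gkks vhk eigr fzd zgnk qdd xiesz tqs
Hunk 6: at line 2 remove [vhk,eigr,fzd] add [dek] -> 8 lines: eekc yia gkks dek zgnk qdd xiesz tqs
Final line 5: zgnk

Answer: zgnk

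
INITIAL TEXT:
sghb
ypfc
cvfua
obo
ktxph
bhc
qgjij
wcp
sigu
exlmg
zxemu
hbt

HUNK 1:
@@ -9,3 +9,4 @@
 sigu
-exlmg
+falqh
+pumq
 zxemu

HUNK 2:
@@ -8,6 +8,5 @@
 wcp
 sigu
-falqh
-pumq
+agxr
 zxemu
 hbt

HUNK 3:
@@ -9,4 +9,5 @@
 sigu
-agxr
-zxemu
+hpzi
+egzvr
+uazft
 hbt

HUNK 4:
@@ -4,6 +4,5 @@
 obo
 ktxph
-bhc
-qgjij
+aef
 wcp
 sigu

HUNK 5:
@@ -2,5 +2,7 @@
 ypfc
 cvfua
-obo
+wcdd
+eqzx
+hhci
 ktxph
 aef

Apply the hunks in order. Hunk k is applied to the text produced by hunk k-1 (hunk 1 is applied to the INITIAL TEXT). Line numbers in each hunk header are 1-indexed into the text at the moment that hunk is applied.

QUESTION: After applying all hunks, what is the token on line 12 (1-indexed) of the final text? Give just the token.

Answer: egzvr

Derivation:
Hunk 1: at line 9 remove [exlmg] add [falqh,pumq] -> 13 lines: sghb ypfc cvfua obo ktxph bhc qgjij wcp sigu falqh pumq zxemu hbt
Hunk 2: at line 8 remove [falqh,pumq] add [agxr] -> 12 lines: sghb ypfc cvfua obo ktxph bhc qgjij wcp sigu agxr zxemu hbt
Hunk 3: at line 9 remove [agxr,zxemu] add [hpzi,egzvr,uazft] -> 13 lines: sghb ypfc cvfua obo ktxph bhc qgjij wcp sigu hpzi egzvr uazft hbt
Hunk 4: at line 4 remove [bhc,qgjij] add [aef] -> 12 lines: sghb ypfc cvfua obo ktxph aef wcp sigu hpzi egzvr uazft hbt
Hunk 5: at line 2 remove [obo] add [wcdd,eqzx,hhci] -> 14 lines: sghb ypfc cvfua wcdd eqzx hhci ktxph aef wcp sigu hpzi egzvr uazft hbt
Final line 12: egzvr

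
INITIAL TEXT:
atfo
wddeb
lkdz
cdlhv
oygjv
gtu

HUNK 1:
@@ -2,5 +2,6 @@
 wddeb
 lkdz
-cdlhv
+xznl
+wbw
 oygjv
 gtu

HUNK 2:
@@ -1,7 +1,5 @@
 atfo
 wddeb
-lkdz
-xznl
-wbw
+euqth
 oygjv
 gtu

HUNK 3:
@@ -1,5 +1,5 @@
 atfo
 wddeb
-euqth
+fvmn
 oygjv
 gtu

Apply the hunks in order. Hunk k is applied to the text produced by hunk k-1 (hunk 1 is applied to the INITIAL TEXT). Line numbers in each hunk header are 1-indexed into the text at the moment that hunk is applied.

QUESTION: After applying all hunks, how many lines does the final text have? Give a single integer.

Answer: 5

Derivation:
Hunk 1: at line 2 remove [cdlhv] add [xznl,wbw] -> 7 lines: atfo wddeb lkdz xznl wbw oygjv gtu
Hunk 2: at line 1 remove [lkdz,xznl,wbw] add [euqth] -> 5 lines: atfo wddeb euqth oygjv gtu
Hunk 3: at line 1 remove [euqth] add [fvmn] -> 5 lines: atfo wddeb fvmn oygjv gtu
Final line count: 5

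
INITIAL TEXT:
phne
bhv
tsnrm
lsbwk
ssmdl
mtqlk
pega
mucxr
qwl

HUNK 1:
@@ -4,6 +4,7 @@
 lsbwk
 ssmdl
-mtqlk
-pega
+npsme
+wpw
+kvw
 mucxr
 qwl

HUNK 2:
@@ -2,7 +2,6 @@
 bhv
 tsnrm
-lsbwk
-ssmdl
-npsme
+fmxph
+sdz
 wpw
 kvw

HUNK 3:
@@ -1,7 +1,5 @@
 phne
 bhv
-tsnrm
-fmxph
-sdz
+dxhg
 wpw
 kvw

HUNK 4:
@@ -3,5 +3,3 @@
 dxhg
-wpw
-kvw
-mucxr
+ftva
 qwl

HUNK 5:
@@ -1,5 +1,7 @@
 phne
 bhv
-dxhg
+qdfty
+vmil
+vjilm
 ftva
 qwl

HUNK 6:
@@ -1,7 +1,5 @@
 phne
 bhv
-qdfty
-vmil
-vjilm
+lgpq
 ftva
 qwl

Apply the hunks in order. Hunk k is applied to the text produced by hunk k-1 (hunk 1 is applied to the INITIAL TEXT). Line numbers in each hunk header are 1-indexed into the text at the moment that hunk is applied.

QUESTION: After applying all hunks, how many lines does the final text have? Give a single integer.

Answer: 5

Derivation:
Hunk 1: at line 4 remove [mtqlk,pega] add [npsme,wpw,kvw] -> 10 lines: phne bhv tsnrm lsbwk ssmdl npsme wpw kvw mucxr qwl
Hunk 2: at line 2 remove [lsbwk,ssmdl,npsme] add [fmxph,sdz] -> 9 lines: phne bhv tsnrm fmxph sdz wpw kvw mucxr qwl
Hunk 3: at line 1 remove [tsnrm,fmxph,sdz] add [dxhg] -> 7 lines: phne bhv dxhg wpw kvw mucxr qwl
Hunk 4: at line 3 remove [wpw,kvw,mucxr] add [ftva] -> 5 lines: phne bhv dxhg ftva qwl
Hunk 5: at line 1 remove [dxhg] add [qdfty,vmil,vjilm] -> 7 lines: phne bhv qdfty vmil vjilm ftva qwl
Hunk 6: at line 1 remove [qdfty,vmil,vjilm] add [lgpq] -> 5 lines: phne bhv lgpq ftva qwl
Final line count: 5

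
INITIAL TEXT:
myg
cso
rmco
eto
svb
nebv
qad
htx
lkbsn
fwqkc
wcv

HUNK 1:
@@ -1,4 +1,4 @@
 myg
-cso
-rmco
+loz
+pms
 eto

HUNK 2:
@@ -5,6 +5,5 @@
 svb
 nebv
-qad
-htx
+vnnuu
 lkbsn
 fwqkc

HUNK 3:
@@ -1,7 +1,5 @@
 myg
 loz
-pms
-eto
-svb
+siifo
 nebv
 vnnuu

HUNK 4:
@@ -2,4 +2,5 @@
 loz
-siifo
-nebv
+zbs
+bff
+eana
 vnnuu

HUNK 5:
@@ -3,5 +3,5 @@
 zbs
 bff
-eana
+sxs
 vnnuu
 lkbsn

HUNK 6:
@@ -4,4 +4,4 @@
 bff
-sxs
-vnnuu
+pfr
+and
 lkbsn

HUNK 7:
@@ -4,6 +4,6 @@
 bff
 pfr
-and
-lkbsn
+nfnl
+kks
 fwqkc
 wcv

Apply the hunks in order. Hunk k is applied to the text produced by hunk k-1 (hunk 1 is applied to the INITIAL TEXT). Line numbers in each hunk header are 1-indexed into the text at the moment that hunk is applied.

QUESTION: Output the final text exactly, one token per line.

Hunk 1: at line 1 remove [cso,rmco] add [loz,pms] -> 11 lines: myg loz pms eto svb nebv qad htx lkbsn fwqkc wcv
Hunk 2: at line 5 remove [qad,htx] add [vnnuu] -> 10 lines: myg loz pms eto svb nebv vnnuu lkbsn fwqkc wcv
Hunk 3: at line 1 remove [pms,eto,svb] add [siifo] -> 8 lines: myg loz siifo nebv vnnuu lkbsn fwqkc wcv
Hunk 4: at line 2 remove [siifo,nebv] add [zbs,bff,eana] -> 9 lines: myg loz zbs bff eana vnnuu lkbsn fwqkc wcv
Hunk 5: at line 3 remove [eana] add [sxs] -> 9 lines: myg loz zbs bff sxs vnnuu lkbsn fwqkc wcv
Hunk 6: at line 4 remove [sxs,vnnuu] add [pfr,and] -> 9 lines: myg loz zbs bff pfr and lkbsn fwqkc wcv
Hunk 7: at line 4 remove [and,lkbsn] add [nfnl,kks] -> 9 lines: myg loz zbs bff pfr nfnl kks fwqkc wcv

Answer: myg
loz
zbs
bff
pfr
nfnl
kks
fwqkc
wcv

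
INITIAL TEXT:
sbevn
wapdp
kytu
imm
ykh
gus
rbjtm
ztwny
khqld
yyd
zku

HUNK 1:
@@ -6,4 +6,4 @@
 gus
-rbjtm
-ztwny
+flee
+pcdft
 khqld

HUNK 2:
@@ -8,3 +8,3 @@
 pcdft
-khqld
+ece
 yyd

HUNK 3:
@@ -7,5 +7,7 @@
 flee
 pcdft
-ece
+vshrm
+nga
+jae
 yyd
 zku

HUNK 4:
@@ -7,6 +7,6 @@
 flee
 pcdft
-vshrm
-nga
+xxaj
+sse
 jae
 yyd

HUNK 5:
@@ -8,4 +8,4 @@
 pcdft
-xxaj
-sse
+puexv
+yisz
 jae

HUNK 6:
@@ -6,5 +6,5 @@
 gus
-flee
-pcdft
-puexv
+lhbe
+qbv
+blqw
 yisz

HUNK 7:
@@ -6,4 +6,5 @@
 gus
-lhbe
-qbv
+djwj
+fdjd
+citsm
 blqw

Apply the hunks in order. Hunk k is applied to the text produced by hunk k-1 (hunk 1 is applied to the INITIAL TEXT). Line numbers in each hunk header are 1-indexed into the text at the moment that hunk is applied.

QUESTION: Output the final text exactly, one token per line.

Hunk 1: at line 6 remove [rbjtm,ztwny] add [flee,pcdft] -> 11 lines: sbevn wapdp kytu imm ykh gus flee pcdft khqld yyd zku
Hunk 2: at line 8 remove [khqld] add [ece] -> 11 lines: sbevn wapdp kytu imm ykh gus flee pcdft ece yyd zku
Hunk 3: at line 7 remove [ece] add [vshrm,nga,jae] -> 13 lines: sbevn wapdp kytu imm ykh gus flee pcdft vshrm nga jae yyd zku
Hunk 4: at line 7 remove [vshrm,nga] add [xxaj,sse] -> 13 lines: sbevn wapdp kytu imm ykh gus flee pcdft xxaj sse jae yyd zku
Hunk 5: at line 8 remove [xxaj,sse] add [puexv,yisz] -> 13 lines: sbevn wapdp kytu imm ykh gus flee pcdft puexv yisz jae yyd zku
Hunk 6: at line 6 remove [flee,pcdft,puexv] add [lhbe,qbv,blqw] -> 13 lines: sbevn wapdp kytu imm ykh gus lhbe qbv blqw yisz jae yyd zku
Hunk 7: at line 6 remove [lhbe,qbv] add [djwj,fdjd,citsm] -> 14 lines: sbevn wapdp kytu imm ykh gus djwj fdjd citsm blqw yisz jae yyd zku

Answer: sbevn
wapdp
kytu
imm
ykh
gus
djwj
fdjd
citsm
blqw
yisz
jae
yyd
zku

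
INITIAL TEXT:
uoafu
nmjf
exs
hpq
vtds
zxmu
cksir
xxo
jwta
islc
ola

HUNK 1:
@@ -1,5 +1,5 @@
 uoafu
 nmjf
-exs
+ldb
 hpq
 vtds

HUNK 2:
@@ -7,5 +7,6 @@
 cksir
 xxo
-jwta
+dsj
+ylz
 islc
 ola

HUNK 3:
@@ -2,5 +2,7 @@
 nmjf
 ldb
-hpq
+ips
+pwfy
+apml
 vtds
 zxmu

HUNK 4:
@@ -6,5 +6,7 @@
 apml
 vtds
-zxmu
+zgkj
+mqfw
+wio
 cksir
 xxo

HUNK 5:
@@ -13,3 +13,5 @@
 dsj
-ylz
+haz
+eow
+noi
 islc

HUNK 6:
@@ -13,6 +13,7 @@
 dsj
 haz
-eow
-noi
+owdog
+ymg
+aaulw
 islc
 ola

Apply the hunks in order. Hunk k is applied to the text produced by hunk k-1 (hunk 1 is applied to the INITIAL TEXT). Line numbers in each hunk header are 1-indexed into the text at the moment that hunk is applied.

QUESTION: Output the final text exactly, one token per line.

Hunk 1: at line 1 remove [exs] add [ldb] -> 11 lines: uoafu nmjf ldb hpq vtds zxmu cksir xxo jwta islc ola
Hunk 2: at line 7 remove [jwta] add [dsj,ylz] -> 12 lines: uoafu nmjf ldb hpq vtds zxmu cksir xxo dsj ylz islc ola
Hunk 3: at line 2 remove [hpq] add [ips,pwfy,apml] -> 14 lines: uoafu nmjf ldb ips pwfy apml vtds zxmu cksir xxo dsj ylz islc ola
Hunk 4: at line 6 remove [zxmu] add [zgkj,mqfw,wio] -> 16 lines: uoafu nmjf ldb ips pwfy apml vtds zgkj mqfw wio cksir xxo dsj ylz islc ola
Hunk 5: at line 13 remove [ylz] add [haz,eow,noi] -> 18 lines: uoafu nmjf ldb ips pwfy apml vtds zgkj mqfw wio cksir xxo dsj haz eow noi islc ola
Hunk 6: at line 13 remove [eow,noi] add [owdog,ymg,aaulw] -> 19 lines: uoafu nmjf ldb ips pwfy apml vtds zgkj mqfw wio cksir xxo dsj haz owdog ymg aaulw islc ola

Answer: uoafu
nmjf
ldb
ips
pwfy
apml
vtds
zgkj
mqfw
wio
cksir
xxo
dsj
haz
owdog
ymg
aaulw
islc
ola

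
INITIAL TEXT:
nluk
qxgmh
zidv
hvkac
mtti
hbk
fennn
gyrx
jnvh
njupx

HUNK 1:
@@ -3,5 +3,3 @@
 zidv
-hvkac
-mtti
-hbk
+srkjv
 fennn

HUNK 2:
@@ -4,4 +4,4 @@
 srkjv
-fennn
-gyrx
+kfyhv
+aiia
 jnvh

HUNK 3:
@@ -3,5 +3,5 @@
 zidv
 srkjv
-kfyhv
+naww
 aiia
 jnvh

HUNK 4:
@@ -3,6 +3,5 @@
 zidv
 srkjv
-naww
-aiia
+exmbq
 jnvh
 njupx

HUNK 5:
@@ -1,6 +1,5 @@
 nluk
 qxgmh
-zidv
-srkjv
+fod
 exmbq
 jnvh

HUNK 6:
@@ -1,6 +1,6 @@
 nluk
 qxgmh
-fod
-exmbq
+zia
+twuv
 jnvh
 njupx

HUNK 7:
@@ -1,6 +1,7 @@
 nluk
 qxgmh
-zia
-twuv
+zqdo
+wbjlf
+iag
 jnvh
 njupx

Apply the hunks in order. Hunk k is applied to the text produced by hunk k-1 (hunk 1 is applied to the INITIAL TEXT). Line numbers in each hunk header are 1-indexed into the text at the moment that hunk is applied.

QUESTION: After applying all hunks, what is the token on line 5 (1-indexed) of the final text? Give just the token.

Hunk 1: at line 3 remove [hvkac,mtti,hbk] add [srkjv] -> 8 lines: nluk qxgmh zidv srkjv fennn gyrx jnvh njupx
Hunk 2: at line 4 remove [fennn,gyrx] add [kfyhv,aiia] -> 8 lines: nluk qxgmh zidv srkjv kfyhv aiia jnvh njupx
Hunk 3: at line 3 remove [kfyhv] add [naww] -> 8 lines: nluk qxgmh zidv srkjv naww aiia jnvh njupx
Hunk 4: at line 3 remove [naww,aiia] add [exmbq] -> 7 lines: nluk qxgmh zidv srkjv exmbq jnvh njupx
Hunk 5: at line 1 remove [zidv,srkjv] add [fod] -> 6 lines: nluk qxgmh fod exmbq jnvh njupx
Hunk 6: at line 1 remove [fod,exmbq] add [zia,twuv] -> 6 lines: nluk qxgmh zia twuv jnvh njupx
Hunk 7: at line 1 remove [zia,twuv] add [zqdo,wbjlf,iag] -> 7 lines: nluk qxgmh zqdo wbjlf iag jnvh njupx
Final line 5: iag

Answer: iag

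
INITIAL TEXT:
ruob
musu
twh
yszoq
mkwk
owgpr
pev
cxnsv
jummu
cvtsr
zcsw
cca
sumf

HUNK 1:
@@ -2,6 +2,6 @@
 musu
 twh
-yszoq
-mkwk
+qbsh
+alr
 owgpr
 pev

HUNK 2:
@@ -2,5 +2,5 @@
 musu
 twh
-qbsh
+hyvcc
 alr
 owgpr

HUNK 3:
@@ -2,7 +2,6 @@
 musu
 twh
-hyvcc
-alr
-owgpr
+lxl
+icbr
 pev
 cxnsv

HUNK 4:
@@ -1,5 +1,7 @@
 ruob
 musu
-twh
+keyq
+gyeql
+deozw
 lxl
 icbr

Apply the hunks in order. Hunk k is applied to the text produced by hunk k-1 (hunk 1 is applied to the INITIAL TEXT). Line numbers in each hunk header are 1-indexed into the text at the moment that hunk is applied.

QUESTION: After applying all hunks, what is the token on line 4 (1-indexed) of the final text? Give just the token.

Answer: gyeql

Derivation:
Hunk 1: at line 2 remove [yszoq,mkwk] add [qbsh,alr] -> 13 lines: ruob musu twh qbsh alr owgpr pev cxnsv jummu cvtsr zcsw cca sumf
Hunk 2: at line 2 remove [qbsh] add [hyvcc] -> 13 lines: ruob musu twh hyvcc alr owgpr pev cxnsv jummu cvtsr zcsw cca sumf
Hunk 3: at line 2 remove [hyvcc,alr,owgpr] add [lxl,icbr] -> 12 lines: ruob musu twh lxl icbr pev cxnsv jummu cvtsr zcsw cca sumf
Hunk 4: at line 1 remove [twh] add [keyq,gyeql,deozw] -> 14 lines: ruob musu keyq gyeql deozw lxl icbr pev cxnsv jummu cvtsr zcsw cca sumf
Final line 4: gyeql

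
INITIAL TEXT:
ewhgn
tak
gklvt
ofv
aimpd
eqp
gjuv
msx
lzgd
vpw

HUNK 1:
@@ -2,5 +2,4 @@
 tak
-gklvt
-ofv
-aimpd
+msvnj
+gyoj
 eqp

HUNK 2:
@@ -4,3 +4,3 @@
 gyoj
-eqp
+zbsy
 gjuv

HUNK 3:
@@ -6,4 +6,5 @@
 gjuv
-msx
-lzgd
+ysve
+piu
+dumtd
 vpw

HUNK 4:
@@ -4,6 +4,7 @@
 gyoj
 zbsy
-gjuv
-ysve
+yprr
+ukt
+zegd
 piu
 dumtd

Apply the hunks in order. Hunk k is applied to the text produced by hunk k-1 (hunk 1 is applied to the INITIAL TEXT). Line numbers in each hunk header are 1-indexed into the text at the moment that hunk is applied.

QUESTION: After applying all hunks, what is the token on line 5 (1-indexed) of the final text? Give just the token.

Hunk 1: at line 2 remove [gklvt,ofv,aimpd] add [msvnj,gyoj] -> 9 lines: ewhgn tak msvnj gyoj eqp gjuv msx lzgd vpw
Hunk 2: at line 4 remove [eqp] add [zbsy] -> 9 lines: ewhgn tak msvnj gyoj zbsy gjuv msx lzgd vpw
Hunk 3: at line 6 remove [msx,lzgd] add [ysve,piu,dumtd] -> 10 lines: ewhgn tak msvnj gyoj zbsy gjuv ysve piu dumtd vpw
Hunk 4: at line 4 remove [gjuv,ysve] add [yprr,ukt,zegd] -> 11 lines: ewhgn tak msvnj gyoj zbsy yprr ukt zegd piu dumtd vpw
Final line 5: zbsy

Answer: zbsy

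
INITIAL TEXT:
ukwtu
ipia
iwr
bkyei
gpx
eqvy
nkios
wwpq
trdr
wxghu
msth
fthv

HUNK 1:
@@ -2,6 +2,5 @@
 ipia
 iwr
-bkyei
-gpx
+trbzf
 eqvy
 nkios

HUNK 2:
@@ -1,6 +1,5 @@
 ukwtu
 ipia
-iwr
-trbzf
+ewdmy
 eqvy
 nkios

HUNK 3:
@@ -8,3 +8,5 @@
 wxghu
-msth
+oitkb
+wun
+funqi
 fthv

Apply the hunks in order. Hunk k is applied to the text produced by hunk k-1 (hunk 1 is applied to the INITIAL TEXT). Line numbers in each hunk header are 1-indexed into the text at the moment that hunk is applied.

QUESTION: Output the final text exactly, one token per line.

Hunk 1: at line 2 remove [bkyei,gpx] add [trbzf] -> 11 lines: ukwtu ipia iwr trbzf eqvy nkios wwpq trdr wxghu msth fthv
Hunk 2: at line 1 remove [iwr,trbzf] add [ewdmy] -> 10 lines: ukwtu ipia ewdmy eqvy nkios wwpq trdr wxghu msth fthv
Hunk 3: at line 8 remove [msth] add [oitkb,wun,funqi] -> 12 lines: ukwtu ipia ewdmy eqvy nkios wwpq trdr wxghu oitkb wun funqi fthv

Answer: ukwtu
ipia
ewdmy
eqvy
nkios
wwpq
trdr
wxghu
oitkb
wun
funqi
fthv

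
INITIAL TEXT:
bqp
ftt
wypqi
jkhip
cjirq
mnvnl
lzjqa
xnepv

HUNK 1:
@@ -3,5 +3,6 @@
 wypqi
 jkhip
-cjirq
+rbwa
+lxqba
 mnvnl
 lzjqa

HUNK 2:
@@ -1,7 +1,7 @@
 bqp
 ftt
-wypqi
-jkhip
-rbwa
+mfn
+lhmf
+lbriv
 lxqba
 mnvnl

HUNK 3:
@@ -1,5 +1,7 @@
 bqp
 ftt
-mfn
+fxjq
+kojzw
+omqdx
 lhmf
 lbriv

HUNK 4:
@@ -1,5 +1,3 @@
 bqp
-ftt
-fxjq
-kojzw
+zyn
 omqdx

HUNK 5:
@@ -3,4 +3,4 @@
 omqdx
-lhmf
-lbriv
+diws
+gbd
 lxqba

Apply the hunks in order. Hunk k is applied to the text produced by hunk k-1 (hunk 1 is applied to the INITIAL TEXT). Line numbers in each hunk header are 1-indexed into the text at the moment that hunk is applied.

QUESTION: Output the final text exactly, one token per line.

Hunk 1: at line 3 remove [cjirq] add [rbwa,lxqba] -> 9 lines: bqp ftt wypqi jkhip rbwa lxqba mnvnl lzjqa xnepv
Hunk 2: at line 1 remove [wypqi,jkhip,rbwa] add [mfn,lhmf,lbriv] -> 9 lines: bqp ftt mfn lhmf lbriv lxqba mnvnl lzjqa xnepv
Hunk 3: at line 1 remove [mfn] add [fxjq,kojzw,omqdx] -> 11 lines: bqp ftt fxjq kojzw omqdx lhmf lbriv lxqba mnvnl lzjqa xnepv
Hunk 4: at line 1 remove [ftt,fxjq,kojzw] add [zyn] -> 9 lines: bqp zyn omqdx lhmf lbriv lxqba mnvnl lzjqa xnepv
Hunk 5: at line 3 remove [lhmf,lbriv] add [diws,gbd] -> 9 lines: bqp zyn omqdx diws gbd lxqba mnvnl lzjqa xnepv

Answer: bqp
zyn
omqdx
diws
gbd
lxqba
mnvnl
lzjqa
xnepv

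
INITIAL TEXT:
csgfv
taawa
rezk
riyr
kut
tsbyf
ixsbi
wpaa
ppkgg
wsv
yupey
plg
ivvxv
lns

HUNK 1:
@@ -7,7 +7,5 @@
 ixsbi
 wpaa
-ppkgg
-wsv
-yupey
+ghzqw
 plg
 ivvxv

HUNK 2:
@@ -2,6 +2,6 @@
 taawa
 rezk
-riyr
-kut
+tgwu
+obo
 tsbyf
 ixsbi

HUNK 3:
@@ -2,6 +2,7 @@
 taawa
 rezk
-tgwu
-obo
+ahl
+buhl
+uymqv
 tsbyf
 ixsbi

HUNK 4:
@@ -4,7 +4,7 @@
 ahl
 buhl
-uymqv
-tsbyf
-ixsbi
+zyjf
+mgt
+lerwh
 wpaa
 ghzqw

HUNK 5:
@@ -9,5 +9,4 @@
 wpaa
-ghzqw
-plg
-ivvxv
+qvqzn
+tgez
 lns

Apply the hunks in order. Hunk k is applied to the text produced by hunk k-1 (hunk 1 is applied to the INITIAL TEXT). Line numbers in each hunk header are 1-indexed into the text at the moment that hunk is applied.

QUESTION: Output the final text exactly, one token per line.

Answer: csgfv
taawa
rezk
ahl
buhl
zyjf
mgt
lerwh
wpaa
qvqzn
tgez
lns

Derivation:
Hunk 1: at line 7 remove [ppkgg,wsv,yupey] add [ghzqw] -> 12 lines: csgfv taawa rezk riyr kut tsbyf ixsbi wpaa ghzqw plg ivvxv lns
Hunk 2: at line 2 remove [riyr,kut] add [tgwu,obo] -> 12 lines: csgfv taawa rezk tgwu obo tsbyf ixsbi wpaa ghzqw plg ivvxv lns
Hunk 3: at line 2 remove [tgwu,obo] add [ahl,buhl,uymqv] -> 13 lines: csgfv taawa rezk ahl buhl uymqv tsbyf ixsbi wpaa ghzqw plg ivvxv lns
Hunk 4: at line 4 remove [uymqv,tsbyf,ixsbi] add [zyjf,mgt,lerwh] -> 13 lines: csgfv taawa rezk ahl buhl zyjf mgt lerwh wpaa ghzqw plg ivvxv lns
Hunk 5: at line 9 remove [ghzqw,plg,ivvxv] add [qvqzn,tgez] -> 12 lines: csgfv taawa rezk ahl buhl zyjf mgt lerwh wpaa qvqzn tgez lns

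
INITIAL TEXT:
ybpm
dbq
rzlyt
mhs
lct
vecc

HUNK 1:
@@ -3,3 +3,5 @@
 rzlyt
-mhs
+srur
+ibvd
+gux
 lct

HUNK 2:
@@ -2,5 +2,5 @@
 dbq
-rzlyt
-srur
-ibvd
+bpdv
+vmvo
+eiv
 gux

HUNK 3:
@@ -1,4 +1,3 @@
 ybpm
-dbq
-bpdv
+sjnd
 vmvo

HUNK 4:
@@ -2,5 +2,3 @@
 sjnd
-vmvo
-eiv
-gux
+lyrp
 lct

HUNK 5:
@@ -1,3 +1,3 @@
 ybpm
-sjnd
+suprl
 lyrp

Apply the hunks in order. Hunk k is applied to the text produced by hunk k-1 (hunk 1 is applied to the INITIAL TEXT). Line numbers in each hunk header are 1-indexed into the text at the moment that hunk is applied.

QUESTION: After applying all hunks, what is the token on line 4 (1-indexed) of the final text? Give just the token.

Hunk 1: at line 3 remove [mhs] add [srur,ibvd,gux] -> 8 lines: ybpm dbq rzlyt srur ibvd gux lct vecc
Hunk 2: at line 2 remove [rzlyt,srur,ibvd] add [bpdv,vmvo,eiv] -> 8 lines: ybpm dbq bpdv vmvo eiv gux lct vecc
Hunk 3: at line 1 remove [dbq,bpdv] add [sjnd] -> 7 lines: ybpm sjnd vmvo eiv gux lct vecc
Hunk 4: at line 2 remove [vmvo,eiv,gux] add [lyrp] -> 5 lines: ybpm sjnd lyrp lct vecc
Hunk 5: at line 1 remove [sjnd] add [suprl] -> 5 lines: ybpm suprl lyrp lct vecc
Final line 4: lct

Answer: lct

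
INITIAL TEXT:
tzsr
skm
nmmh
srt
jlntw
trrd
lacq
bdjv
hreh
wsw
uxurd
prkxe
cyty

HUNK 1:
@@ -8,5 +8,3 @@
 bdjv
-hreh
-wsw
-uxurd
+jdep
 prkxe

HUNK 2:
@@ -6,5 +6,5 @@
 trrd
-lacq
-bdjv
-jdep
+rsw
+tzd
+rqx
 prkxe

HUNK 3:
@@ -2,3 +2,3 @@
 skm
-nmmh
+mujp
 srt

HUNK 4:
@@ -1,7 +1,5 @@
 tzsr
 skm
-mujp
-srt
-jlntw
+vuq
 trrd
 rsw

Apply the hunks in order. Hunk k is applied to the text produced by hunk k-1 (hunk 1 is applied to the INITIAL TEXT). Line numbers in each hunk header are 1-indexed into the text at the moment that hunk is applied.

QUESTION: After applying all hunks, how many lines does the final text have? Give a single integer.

Hunk 1: at line 8 remove [hreh,wsw,uxurd] add [jdep] -> 11 lines: tzsr skm nmmh srt jlntw trrd lacq bdjv jdep prkxe cyty
Hunk 2: at line 6 remove [lacq,bdjv,jdep] add [rsw,tzd,rqx] -> 11 lines: tzsr skm nmmh srt jlntw trrd rsw tzd rqx prkxe cyty
Hunk 3: at line 2 remove [nmmh] add [mujp] -> 11 lines: tzsr skm mujp srt jlntw trrd rsw tzd rqx prkxe cyty
Hunk 4: at line 1 remove [mujp,srt,jlntw] add [vuq] -> 9 lines: tzsr skm vuq trrd rsw tzd rqx prkxe cyty
Final line count: 9

Answer: 9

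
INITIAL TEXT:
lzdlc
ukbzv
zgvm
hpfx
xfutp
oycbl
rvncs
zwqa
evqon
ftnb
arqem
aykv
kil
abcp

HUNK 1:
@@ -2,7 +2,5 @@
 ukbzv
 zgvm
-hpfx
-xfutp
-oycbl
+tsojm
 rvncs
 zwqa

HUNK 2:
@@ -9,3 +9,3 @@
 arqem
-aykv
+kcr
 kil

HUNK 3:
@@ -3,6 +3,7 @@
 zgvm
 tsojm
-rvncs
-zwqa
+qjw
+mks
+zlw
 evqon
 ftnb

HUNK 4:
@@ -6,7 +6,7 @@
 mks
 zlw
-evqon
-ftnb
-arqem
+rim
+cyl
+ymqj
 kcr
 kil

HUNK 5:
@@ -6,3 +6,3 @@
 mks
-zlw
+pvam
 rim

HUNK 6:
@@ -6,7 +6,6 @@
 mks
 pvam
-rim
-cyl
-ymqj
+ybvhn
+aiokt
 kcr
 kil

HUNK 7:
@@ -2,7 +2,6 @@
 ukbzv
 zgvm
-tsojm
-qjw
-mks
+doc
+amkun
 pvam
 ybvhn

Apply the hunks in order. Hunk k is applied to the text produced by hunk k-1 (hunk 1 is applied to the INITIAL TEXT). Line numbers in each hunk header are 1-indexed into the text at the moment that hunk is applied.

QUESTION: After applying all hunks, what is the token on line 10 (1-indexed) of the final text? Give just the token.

Answer: kil

Derivation:
Hunk 1: at line 2 remove [hpfx,xfutp,oycbl] add [tsojm] -> 12 lines: lzdlc ukbzv zgvm tsojm rvncs zwqa evqon ftnb arqem aykv kil abcp
Hunk 2: at line 9 remove [aykv] add [kcr] -> 12 lines: lzdlc ukbzv zgvm tsojm rvncs zwqa evqon ftnb arqem kcr kil abcp
Hunk 3: at line 3 remove [rvncs,zwqa] add [qjw,mks,zlw] -> 13 lines: lzdlc ukbzv zgvm tsojm qjw mks zlw evqon ftnb arqem kcr kil abcp
Hunk 4: at line 6 remove [evqon,ftnb,arqem] add [rim,cyl,ymqj] -> 13 lines: lzdlc ukbzv zgvm tsojm qjw mks zlw rim cyl ymqj kcr kil abcp
Hunk 5: at line 6 remove [zlw] add [pvam] -> 13 lines: lzdlc ukbzv zgvm tsojm qjw mks pvam rim cyl ymqj kcr kil abcp
Hunk 6: at line 6 remove [rim,cyl,ymqj] add [ybvhn,aiokt] -> 12 lines: lzdlc ukbzv zgvm tsojm qjw mks pvam ybvhn aiokt kcr kil abcp
Hunk 7: at line 2 remove [tsojm,qjw,mks] add [doc,amkun] -> 11 lines: lzdlc ukbzv zgvm doc amkun pvam ybvhn aiokt kcr kil abcp
Final line 10: kil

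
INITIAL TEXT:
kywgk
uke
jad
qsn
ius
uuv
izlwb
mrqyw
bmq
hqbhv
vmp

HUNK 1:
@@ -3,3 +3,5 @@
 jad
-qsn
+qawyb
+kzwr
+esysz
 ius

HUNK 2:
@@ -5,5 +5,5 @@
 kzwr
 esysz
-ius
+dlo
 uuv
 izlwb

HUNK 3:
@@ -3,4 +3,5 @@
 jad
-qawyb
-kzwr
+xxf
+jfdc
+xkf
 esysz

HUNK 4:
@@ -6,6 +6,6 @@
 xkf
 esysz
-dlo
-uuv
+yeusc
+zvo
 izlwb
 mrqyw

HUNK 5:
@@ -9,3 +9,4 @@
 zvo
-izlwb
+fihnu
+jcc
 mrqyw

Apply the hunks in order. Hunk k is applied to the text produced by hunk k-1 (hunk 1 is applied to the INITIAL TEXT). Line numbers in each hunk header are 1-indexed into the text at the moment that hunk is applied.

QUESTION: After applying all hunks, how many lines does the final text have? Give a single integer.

Answer: 15

Derivation:
Hunk 1: at line 3 remove [qsn] add [qawyb,kzwr,esysz] -> 13 lines: kywgk uke jad qawyb kzwr esysz ius uuv izlwb mrqyw bmq hqbhv vmp
Hunk 2: at line 5 remove [ius] add [dlo] -> 13 lines: kywgk uke jad qawyb kzwr esysz dlo uuv izlwb mrqyw bmq hqbhv vmp
Hunk 3: at line 3 remove [qawyb,kzwr] add [xxf,jfdc,xkf] -> 14 lines: kywgk uke jad xxf jfdc xkf esysz dlo uuv izlwb mrqyw bmq hqbhv vmp
Hunk 4: at line 6 remove [dlo,uuv] add [yeusc,zvo] -> 14 lines: kywgk uke jad xxf jfdc xkf esysz yeusc zvo izlwb mrqyw bmq hqbhv vmp
Hunk 5: at line 9 remove [izlwb] add [fihnu,jcc] -> 15 lines: kywgk uke jad xxf jfdc xkf esysz yeusc zvo fihnu jcc mrqyw bmq hqbhv vmp
Final line count: 15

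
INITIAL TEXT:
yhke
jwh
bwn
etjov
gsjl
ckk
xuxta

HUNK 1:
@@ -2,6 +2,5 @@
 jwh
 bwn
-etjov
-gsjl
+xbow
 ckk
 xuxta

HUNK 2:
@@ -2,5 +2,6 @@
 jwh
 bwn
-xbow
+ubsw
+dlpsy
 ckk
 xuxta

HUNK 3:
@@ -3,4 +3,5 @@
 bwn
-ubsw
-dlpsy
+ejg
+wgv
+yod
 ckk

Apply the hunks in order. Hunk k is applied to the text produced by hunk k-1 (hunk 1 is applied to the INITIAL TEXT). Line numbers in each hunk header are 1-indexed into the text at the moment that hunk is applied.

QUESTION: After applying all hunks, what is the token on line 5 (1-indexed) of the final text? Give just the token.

Answer: wgv

Derivation:
Hunk 1: at line 2 remove [etjov,gsjl] add [xbow] -> 6 lines: yhke jwh bwn xbow ckk xuxta
Hunk 2: at line 2 remove [xbow] add [ubsw,dlpsy] -> 7 lines: yhke jwh bwn ubsw dlpsy ckk xuxta
Hunk 3: at line 3 remove [ubsw,dlpsy] add [ejg,wgv,yod] -> 8 lines: yhke jwh bwn ejg wgv yod ckk xuxta
Final line 5: wgv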